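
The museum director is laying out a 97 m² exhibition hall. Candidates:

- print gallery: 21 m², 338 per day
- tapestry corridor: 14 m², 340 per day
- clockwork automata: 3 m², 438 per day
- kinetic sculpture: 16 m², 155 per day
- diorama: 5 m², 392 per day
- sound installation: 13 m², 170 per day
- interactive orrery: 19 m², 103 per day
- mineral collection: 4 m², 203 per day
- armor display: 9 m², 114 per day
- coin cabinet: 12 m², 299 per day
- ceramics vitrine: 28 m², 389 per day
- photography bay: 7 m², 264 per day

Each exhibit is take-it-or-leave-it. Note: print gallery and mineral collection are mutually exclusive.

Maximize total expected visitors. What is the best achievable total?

By expected visitors per m²: clockwork automata 146.00, diorama 78.40, mineral collection 50.75 lead.
Best packing: tapestry corridor + clockwork automata + diorama + sound installation + mineral collection + armor display + coin cabinet + ceramics vitrine + photography bay — 95 m², 2609 total.

2609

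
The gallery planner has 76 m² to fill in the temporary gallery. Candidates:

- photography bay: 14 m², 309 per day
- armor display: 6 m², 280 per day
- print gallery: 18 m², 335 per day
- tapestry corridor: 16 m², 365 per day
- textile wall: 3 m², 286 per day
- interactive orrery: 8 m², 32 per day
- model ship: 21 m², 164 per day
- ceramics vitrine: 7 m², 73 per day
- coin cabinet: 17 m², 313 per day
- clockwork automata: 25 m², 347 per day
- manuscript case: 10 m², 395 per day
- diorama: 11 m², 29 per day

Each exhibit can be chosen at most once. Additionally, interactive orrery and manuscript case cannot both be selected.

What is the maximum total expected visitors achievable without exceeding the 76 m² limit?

2043

Best packing: photography bay + armor display + print gallery + tapestry corridor + textile wall + ceramics vitrine + manuscript case — 74 m², 2043 total.
Runner-up photography bay + armor display + tapestry corridor + textile wall + ceramics vitrine + coin cabinet + manuscript case tops out at 2021.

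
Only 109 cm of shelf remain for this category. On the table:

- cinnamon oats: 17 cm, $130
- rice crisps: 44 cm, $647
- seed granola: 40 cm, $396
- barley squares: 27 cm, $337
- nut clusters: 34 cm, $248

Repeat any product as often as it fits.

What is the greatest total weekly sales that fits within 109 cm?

1424

Taking cinnamon oats + 2×rice crisps: 105 cm used, 1424 in weekly sales.
The spare 4 cm is too small for any remaining product, and no exchange beats 1424.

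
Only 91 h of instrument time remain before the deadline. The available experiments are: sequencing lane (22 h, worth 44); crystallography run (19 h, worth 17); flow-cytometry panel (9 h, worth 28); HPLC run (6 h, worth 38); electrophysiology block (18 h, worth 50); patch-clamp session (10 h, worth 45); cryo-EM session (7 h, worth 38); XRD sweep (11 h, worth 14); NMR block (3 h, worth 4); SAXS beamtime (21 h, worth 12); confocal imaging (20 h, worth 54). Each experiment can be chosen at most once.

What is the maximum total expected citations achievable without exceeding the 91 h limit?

273

A density-first pass picks flow-cytometry panel + HPLC run + electrophysiology block + patch-clamp session + cryo-EM session + XRD sweep + NMR block + confocal imaging — 271 at 84 h.
The 20 h tied up in flow-cytometry panel and XRD sweep is better spent on sequencing lane — total rises to 273 (86 h).
The spare 5 h is too small for any remaining experiment, and no exchange beats 273.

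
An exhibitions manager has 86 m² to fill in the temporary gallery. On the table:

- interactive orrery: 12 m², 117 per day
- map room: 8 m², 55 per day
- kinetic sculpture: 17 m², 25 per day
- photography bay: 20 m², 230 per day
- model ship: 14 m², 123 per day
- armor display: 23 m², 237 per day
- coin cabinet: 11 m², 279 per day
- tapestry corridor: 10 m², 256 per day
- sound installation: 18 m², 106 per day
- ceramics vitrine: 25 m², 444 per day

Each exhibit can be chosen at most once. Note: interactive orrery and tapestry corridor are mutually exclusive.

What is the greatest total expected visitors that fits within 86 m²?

1339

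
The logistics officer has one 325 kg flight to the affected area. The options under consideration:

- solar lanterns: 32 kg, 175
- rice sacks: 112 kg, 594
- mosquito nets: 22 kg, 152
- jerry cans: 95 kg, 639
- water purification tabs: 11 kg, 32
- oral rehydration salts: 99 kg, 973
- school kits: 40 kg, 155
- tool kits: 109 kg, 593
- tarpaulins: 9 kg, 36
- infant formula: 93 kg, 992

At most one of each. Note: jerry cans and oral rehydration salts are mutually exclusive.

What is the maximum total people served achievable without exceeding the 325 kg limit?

2710

Mosquito nets + oral rehydration salts + tool kits + infant formula uses 323 of the 325 kg and totals 2710.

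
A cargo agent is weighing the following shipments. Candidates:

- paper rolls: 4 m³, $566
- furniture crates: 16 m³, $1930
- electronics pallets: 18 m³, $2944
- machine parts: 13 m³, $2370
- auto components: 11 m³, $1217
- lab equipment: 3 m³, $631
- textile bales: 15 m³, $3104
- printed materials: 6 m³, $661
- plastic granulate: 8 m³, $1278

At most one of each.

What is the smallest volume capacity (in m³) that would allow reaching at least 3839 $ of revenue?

22

Look for the lowest-volume combination reaching 3839.
paper rolls + lab equipment + textile bales reaches 4301 using 22 m³.
Below 22 m³ the best achievable stays under 3839.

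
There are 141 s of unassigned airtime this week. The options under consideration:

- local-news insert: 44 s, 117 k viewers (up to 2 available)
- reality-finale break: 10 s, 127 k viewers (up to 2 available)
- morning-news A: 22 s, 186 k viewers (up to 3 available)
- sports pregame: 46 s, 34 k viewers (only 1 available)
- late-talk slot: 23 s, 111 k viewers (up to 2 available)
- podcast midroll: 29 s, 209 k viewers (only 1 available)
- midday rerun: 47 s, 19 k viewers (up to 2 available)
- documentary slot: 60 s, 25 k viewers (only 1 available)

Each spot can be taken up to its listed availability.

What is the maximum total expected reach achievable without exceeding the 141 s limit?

1132

2×reality-finale break + 3×morning-news A + late-talk slot + podcast midroll uses 138 of the 141 s and totals 1132.
The spare 3 s is too small for any remaining spot, and no exchange beats 1132.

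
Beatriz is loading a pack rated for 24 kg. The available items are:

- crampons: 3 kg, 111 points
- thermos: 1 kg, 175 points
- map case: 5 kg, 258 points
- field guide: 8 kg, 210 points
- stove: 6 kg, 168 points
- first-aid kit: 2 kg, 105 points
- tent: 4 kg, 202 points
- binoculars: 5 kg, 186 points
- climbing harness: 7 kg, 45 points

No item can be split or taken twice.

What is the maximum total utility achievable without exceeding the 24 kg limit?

1100

The ratio heuristic lands on crampons + thermos + map case + first-aid kit + tent + binoculars (1037) but leaves 4 kg idle.
The 2 kg tied up in first-aid kit is better spent on stove — total rises to 1100 (24 kg).
Runner-up thermos + map case + stove + first-aid kit + tent + binoculars tops out at 1094.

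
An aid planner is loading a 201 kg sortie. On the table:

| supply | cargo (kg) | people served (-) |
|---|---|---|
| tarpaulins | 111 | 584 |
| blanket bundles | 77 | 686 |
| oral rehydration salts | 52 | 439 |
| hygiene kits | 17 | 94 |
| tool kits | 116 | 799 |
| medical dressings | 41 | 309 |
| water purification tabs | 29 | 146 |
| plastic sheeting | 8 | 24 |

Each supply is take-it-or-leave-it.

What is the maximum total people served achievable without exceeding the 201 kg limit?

1580

The ratio heuristic lands on blanket bundles + oral rehydration salts + hygiene kits + medical dressings + plastic sheeting (1552) but leaves 6 kg idle.
The 25 kg tied up in hygiene kits and plastic sheeting is better spent on water purification tabs — total rises to 1580 (199 kg).
The closest alternative, blanket bundles + oral rehydration salts + hygiene kits + medical dressings + plastic sheeting, reaches only 1552.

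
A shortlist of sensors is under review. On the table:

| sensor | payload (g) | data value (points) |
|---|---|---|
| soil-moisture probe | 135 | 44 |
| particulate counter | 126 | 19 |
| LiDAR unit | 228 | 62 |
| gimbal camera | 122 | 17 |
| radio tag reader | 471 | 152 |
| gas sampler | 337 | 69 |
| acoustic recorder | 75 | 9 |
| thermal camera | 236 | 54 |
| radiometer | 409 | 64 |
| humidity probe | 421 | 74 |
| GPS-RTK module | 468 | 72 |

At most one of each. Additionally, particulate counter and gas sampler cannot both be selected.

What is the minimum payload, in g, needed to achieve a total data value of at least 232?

Minimise g subject to total data value ≥ 232.
Taking particulate counter + LiDAR unit + radio tag reader gives 233 (≥ 232) for 825 g.
Below 825 g the best achievable stays under 232.

825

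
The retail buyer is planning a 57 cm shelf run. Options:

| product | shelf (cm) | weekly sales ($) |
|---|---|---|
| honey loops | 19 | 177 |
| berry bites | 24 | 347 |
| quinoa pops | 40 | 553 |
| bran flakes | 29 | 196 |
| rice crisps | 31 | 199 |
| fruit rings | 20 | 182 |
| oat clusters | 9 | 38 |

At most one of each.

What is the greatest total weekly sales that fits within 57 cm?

Ranking by ratio (weekly sales/cm): berry bites 14.46, quinoa pops 13.82, honey loops 9.32.
Greedy by ratio would take honey loops + berry bites + oat clusters: 52 cm used, total 562.
Replace honey loops and berry bites with quinoa pops: the trade gains 29 net, giving 591 at 49 cm.
Runner-up berry bites + fruit rings + oat clusters tops out at 567.

591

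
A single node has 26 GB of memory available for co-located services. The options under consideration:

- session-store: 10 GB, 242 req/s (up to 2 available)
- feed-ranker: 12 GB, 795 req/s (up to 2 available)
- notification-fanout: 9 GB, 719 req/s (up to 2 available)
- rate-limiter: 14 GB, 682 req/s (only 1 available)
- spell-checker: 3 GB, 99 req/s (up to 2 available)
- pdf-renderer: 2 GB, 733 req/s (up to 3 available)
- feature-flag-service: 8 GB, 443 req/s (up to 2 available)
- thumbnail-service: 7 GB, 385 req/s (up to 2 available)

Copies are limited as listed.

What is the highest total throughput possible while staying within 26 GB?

By throughput per GB: pdf-renderer 366.50, notification-fanout 79.89, feed-ranker 66.25, feature-flag-service 55.38 lead.
Best packing: 2×notification-fanout + 3×pdf-renderer — 24 GB, 3637 total.

3637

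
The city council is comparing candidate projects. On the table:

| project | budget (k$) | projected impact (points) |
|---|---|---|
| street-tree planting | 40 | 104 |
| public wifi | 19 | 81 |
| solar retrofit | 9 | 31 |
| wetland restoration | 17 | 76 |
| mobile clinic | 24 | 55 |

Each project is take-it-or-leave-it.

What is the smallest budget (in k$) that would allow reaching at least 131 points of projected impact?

Look for the lowest-budget combination reaching 131.
public wifi + wetland restoration: 157 projected impact at 36 k$.
Any bundle with less than 36 k$ falls short of 131.

36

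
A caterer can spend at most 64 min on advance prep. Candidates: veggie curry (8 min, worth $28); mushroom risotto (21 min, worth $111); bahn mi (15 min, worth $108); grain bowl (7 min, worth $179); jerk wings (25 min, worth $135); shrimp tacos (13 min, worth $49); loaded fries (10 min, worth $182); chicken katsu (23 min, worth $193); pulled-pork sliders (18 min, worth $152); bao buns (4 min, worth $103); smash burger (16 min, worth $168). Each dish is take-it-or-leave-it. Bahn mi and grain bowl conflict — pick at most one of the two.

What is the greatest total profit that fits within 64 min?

825

The ratio heuristic lands on veggie curry + grain bowl + loaded fries + pulled-pork sliders + bao buns + smash burger (812) but leaves 1 min idle.
The 26 min tied up in veggie curry and pulled-pork sliders is better spent on chicken katsu — total rises to 825 (60 min).
Nothing else feasible within 64 min beats 825.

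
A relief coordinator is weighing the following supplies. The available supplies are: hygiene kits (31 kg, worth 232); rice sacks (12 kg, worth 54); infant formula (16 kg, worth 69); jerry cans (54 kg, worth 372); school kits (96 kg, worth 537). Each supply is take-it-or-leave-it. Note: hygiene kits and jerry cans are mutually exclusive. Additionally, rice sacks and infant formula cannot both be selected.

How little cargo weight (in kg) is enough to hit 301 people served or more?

47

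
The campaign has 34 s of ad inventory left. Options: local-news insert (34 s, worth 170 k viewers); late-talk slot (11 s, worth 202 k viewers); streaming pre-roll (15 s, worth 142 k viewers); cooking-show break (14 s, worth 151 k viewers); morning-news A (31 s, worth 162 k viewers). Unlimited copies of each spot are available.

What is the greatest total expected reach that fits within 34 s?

606

Ranking by ratio (expected reach/s): late-talk slot 18.36, cooking-show break 10.79, streaming pre-roll 9.47.
The ratio ordering already packs tightly: 3×late-talk slot, 33 s, 606.
That's the maximum — no swap from here does better than 606.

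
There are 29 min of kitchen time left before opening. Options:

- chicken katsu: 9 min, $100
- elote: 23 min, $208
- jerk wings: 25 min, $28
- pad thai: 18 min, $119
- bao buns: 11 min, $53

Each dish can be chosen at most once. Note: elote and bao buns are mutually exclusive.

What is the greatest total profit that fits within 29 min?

By profit per min: chicken katsu 11.11, elote 9.04, pad thai 6.61 lead.
Chicken katsu + pad thai uses 27 of the 29 min and totals 219.
The closest alternative, elote, reaches only 208.

219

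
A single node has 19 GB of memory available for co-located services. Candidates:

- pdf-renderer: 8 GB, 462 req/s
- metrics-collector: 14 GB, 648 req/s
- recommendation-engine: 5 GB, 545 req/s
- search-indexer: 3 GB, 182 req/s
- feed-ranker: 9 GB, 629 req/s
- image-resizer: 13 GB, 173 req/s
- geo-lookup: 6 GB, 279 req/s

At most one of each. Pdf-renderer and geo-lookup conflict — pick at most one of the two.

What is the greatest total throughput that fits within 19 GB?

Density check — recommendation-engine 109.00, feed-ranker 69.89, search-indexer 60.67, pdf-renderer 57.75 are the best per GB.
Taking recommendation-engine + search-indexer + feed-ranker: 17 GB used, 1356 in throughput.

1356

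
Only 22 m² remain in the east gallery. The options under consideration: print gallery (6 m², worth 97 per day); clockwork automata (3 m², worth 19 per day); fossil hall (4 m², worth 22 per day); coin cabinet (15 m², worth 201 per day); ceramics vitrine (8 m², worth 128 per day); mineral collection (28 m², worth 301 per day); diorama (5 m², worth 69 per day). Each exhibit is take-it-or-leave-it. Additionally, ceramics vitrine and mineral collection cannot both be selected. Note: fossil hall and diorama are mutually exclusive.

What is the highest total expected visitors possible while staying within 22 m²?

Taking print gallery + clockwork automata + ceramics vitrine + diorama: 22 m² used, 313 in expected visitors.

313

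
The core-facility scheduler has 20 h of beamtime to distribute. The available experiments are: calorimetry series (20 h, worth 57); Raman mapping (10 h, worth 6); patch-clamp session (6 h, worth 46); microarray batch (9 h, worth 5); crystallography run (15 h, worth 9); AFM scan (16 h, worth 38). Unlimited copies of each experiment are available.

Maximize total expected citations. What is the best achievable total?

By expected citations per h: patch-clamp session 7.67, calorimetry series 2.85, AFM scan 2.38, Raman mapping 0.60 lead.
The ratio ordering already packs tightly: 3×patch-clamp session, 18 h, 138.

138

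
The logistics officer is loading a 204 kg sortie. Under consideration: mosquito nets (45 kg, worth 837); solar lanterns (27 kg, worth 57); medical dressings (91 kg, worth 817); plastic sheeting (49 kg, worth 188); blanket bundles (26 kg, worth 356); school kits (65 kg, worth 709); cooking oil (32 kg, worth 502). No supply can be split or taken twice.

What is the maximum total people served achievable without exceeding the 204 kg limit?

Taking the top-ratio supplies first gives mosquito nets + solar lanterns + blanket bundles + school kits + cooking oil for 2461 (195 kg).
The 92 kg tied up in solar lanterns and school kits is better spent on medical dressings — total rises to 2512 (194 kg).
Next best is mosquito nets + solar lanterns + blanket bundles + school kits + cooking oil at 2461 (195 kg) — short by 51.

2512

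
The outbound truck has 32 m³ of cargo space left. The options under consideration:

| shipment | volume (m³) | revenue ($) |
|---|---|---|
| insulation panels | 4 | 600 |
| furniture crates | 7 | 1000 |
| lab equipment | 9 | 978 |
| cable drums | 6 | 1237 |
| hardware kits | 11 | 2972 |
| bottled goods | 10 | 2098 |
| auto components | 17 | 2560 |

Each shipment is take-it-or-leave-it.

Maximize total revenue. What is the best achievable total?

6907

Insulation panels + cable drums + hardware kits + bottled goods uses 31 of the 32 m³ and totals 6907.
Next best is insulation panels + furniture crates + hardware kits + bottled goods at 6670 (32 m³) — short by 237.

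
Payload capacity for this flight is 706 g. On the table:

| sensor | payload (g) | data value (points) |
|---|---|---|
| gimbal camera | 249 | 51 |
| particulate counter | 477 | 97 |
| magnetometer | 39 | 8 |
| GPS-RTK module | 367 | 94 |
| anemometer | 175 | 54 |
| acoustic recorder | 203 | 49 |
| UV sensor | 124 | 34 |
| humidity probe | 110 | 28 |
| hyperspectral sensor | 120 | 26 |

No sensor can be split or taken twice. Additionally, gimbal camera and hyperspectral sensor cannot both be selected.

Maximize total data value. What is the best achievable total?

By data value per g: anemometer 0.31, UV sensor 0.27, GPS-RTK module 0.26, humidity probe 0.25 lead.
Magnetometer + GPS-RTK module + anemometer + UV sensor uses 705 of the 706 g and totals 190.

190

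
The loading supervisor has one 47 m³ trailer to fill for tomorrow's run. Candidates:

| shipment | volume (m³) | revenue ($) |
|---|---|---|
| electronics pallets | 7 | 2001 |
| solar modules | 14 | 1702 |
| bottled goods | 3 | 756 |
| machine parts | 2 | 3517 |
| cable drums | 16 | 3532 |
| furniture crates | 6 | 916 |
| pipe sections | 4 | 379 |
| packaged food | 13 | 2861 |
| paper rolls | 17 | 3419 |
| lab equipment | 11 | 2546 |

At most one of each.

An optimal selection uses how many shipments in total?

6

Optimal total is 13583.
For example electronics pallets + bottled goods + machine parts + cable drums + furniture crates + packaged food achieves it, using 47 m³.
Any selection reaching 13583 contains exactly 6 shipments.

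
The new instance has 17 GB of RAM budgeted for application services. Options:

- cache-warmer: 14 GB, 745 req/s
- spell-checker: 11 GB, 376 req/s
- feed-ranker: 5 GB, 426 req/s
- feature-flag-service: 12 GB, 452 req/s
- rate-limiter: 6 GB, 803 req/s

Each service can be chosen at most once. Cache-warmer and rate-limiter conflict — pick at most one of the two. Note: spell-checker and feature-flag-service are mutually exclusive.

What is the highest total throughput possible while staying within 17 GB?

Taking feed-ranker + rate-limiter: 11 GB used, 1229 in throughput.
An exhaustive check of the 32 subsets confirms 1229.

1229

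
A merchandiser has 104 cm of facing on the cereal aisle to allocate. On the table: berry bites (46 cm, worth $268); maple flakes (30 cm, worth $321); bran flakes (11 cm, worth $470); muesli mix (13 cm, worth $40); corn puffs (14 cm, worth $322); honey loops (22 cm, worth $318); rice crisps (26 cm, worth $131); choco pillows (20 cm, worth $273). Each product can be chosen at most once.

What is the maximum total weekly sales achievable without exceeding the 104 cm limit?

1704

Maple flakes + bran flakes + corn puffs + honey loops + choco pillows uses 97 of the 104 cm and totals 1704.
The spare 7 cm is too small for any remaining product, and no exchange beats 1704.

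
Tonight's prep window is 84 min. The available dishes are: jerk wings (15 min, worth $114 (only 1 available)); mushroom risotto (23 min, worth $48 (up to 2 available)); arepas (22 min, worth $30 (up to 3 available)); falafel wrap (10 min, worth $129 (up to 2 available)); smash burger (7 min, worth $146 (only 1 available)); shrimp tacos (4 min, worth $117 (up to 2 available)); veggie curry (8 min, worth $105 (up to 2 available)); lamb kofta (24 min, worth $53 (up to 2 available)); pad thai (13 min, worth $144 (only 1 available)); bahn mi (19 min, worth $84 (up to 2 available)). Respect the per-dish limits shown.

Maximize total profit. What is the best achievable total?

1106

Ranking by ratio (profit/min): shrimp tacos 29.25, smash burger 20.86, veggie curry 13.12.
Best packing: jerk wings + 2×falafel wrap + smash burger + 2×shrimp tacos + 2×veggie curry + pad thai — 79 min, 1106 total.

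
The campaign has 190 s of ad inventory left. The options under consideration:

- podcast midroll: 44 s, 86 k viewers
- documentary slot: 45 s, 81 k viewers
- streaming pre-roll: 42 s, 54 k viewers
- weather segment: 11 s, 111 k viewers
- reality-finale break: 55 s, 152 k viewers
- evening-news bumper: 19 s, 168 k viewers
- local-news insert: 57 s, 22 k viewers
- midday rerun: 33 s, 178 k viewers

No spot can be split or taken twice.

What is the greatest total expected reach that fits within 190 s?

695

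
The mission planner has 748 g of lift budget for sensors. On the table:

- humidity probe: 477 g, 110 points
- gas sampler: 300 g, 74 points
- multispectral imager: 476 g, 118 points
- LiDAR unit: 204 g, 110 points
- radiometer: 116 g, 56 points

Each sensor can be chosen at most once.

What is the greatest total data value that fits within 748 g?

Taking gas sampler + LiDAR unit + radiometer: 620 g used, 240 in data value.
An exhaustive check of the 32 subsets confirms 240.

240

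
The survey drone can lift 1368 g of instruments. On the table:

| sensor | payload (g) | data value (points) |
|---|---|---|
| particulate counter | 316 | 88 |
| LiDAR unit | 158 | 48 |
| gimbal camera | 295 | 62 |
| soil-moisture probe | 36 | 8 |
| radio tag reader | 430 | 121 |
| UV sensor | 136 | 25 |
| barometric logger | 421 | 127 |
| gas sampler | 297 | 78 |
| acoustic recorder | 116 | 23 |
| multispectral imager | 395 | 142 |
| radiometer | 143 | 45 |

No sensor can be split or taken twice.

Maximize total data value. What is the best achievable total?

Greedy by ratio would take LiDAR unit + soil-moisture probe + barometric logger + acoustic recorder + multispectral imager + radiometer: 1269 g used, total 393.
Dropping acoustic recorder and radiometer frees 259 g; slotting in particulate counter (316 g) lifts the total to 413 at 1326 g.
The spare 42 g is too small for any remaining sensor, and no exchange beats 413.

413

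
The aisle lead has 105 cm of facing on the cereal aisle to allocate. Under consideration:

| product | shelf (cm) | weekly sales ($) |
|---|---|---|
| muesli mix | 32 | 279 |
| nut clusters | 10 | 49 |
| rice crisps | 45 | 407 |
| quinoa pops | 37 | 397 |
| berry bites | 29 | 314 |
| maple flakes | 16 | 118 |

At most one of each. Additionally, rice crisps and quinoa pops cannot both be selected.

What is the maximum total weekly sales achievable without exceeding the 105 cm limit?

By weekly sales per cm: berry bites 10.83, quinoa pops 10.73, rice crisps 9.04 lead.
Muesli mix + quinoa pops + berry bites uses 98 of the 105 cm and totals 990.
That's the maximum — no feasible swap from here does better than 990.

990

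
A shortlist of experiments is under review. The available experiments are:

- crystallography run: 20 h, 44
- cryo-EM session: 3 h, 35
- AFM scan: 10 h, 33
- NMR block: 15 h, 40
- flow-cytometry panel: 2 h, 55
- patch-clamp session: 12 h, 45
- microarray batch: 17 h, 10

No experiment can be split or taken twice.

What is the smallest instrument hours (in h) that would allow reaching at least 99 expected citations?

Look for the lowest-instrument combination reaching 99.
flow-cytometry panel + patch-clamp session reaches 100 using 14 h.
No combination under 14 h hits 99.

14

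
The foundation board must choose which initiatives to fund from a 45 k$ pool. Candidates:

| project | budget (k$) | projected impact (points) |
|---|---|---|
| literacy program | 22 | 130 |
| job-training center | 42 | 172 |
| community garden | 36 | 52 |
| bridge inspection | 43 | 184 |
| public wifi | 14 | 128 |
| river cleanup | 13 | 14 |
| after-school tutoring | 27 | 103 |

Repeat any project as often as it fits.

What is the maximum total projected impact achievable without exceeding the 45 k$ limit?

Best packing: 3×public wifi — 42 k$, 384 total.
That's the maximum — no swap from here does better than 384.

384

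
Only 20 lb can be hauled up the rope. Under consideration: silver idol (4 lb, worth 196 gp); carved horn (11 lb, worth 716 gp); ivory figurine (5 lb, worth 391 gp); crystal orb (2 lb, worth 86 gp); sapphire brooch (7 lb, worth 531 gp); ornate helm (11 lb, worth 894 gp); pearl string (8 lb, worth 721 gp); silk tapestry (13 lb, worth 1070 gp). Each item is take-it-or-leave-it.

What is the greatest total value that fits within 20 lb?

Filling by ratio: ornate helm + pearl string for 1615, with 1 lb left unused.
The 11 lb tied up in ornate helm is better spent on ivory figurine + sapphire brooch — total rises to 1643 (20 lb).
Runner-up ornate helm + pearl string tops out at 1615.

1643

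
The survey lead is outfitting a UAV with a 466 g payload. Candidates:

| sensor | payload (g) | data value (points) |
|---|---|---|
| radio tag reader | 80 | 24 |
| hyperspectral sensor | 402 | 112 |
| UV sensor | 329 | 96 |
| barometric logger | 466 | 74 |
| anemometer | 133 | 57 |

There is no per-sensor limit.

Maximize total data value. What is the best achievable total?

171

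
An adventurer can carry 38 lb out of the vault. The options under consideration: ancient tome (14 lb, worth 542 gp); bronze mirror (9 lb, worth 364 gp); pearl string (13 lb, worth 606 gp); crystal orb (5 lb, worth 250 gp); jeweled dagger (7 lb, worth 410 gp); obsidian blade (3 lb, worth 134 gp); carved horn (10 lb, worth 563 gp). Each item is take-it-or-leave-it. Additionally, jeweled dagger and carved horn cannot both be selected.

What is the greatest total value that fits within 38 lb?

Ranking by ratio (value/lb): jeweled dagger 58.57, carved horn 56.30, crystal orb 50.00, pearl string 46.62.
Bronze mirror + pearl string + crystal orb + carved horn uses 37 of the 38 lb and totals 1783.

1783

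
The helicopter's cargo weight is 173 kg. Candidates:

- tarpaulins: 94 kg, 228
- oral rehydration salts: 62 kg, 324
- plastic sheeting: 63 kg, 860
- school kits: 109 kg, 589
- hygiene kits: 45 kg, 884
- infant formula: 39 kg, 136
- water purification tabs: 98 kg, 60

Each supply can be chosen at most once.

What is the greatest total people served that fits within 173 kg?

2068

Best packing: oral rehydration salts + plastic sheeting + hygiene kits — 170 kg, 2068 total.
Runner-up plastic sheeting + hygiene kits + infant formula tops out at 1880.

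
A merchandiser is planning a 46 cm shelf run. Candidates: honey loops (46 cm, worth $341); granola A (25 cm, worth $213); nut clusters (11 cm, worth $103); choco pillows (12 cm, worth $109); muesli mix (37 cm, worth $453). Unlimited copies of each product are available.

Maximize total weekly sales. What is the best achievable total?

453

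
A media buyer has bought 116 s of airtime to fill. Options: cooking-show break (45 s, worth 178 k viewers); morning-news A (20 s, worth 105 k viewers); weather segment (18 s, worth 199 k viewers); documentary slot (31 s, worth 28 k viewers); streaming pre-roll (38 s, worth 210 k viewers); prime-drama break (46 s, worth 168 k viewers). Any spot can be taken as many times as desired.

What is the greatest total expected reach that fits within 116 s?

1194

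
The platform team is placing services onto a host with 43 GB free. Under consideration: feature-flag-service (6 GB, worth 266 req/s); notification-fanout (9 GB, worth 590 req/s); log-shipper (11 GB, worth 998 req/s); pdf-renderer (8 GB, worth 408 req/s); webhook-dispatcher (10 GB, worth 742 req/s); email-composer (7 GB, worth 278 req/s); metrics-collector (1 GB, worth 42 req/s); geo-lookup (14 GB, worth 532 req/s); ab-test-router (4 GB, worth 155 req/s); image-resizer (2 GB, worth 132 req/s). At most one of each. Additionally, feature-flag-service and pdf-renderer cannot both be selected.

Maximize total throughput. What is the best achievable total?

The ratio heuristic lands on notification-fanout + log-shipper + pdf-renderer + webhook-dispatcher + metrics-collector + image-resizer (2912) but leaves 2 GB idle.
Replace image-resizer with ab-test-router: the trade gains 23 net, giving 2935 at 43 GB.

2935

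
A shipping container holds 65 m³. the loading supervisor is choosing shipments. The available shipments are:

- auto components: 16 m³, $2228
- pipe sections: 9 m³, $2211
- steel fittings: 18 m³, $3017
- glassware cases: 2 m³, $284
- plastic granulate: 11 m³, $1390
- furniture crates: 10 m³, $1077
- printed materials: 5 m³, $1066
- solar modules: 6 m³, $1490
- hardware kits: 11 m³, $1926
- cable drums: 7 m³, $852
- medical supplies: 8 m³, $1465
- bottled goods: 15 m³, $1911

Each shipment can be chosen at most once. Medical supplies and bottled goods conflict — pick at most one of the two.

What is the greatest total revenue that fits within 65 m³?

12027

By revenue per m³: solar modules 248.33, pipe sections 245.67, printed materials 213.20 lead.
Greedy by ratio would take pipe sections + steel fittings + glassware cases + printed materials + solar modules + hardware kits + medical supplies: 59 m³ used, total 11459.
Dropping glassware cases frees 2 m³; slotting in cable drums (7 m³) lifts the total to 12027 at 64 m³.
Next best is auto components + pipe sections + steel fittings + printed materials + solar modules + hardware kits at 11938 (65 m³) — short by 89.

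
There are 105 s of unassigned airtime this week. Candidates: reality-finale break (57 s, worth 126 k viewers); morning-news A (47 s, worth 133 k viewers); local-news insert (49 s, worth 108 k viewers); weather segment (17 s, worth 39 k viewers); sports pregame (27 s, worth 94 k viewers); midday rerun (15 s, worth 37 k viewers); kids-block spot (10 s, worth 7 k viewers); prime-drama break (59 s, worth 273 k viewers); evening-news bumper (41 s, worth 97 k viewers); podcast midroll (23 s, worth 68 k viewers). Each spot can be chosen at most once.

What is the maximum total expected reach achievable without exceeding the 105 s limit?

406

A density-first pass picks sports pregame + midday rerun + prime-drama break — 404 at 101 s.
Replace midday rerun with weather segment: the trade gains 2 net, giving 406 at 103 s.
No other feasible combination exceeds 406.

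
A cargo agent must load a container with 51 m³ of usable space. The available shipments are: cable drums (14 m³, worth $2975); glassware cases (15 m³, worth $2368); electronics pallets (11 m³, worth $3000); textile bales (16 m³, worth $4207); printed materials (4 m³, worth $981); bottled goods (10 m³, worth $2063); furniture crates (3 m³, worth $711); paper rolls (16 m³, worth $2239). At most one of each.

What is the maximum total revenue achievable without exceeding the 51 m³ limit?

Taking the top-ratio shipments first gives cable drums + electronics pallets + textile bales + printed materials + furniture crates for 11874 (48 m³).
Dropping printed materials and furniture crates frees 7 m³; slotting in bottled goods (10 m³) lifts the total to 12245 at 51 m³.
That's the maximum — no swap from here does better than 12245.

12245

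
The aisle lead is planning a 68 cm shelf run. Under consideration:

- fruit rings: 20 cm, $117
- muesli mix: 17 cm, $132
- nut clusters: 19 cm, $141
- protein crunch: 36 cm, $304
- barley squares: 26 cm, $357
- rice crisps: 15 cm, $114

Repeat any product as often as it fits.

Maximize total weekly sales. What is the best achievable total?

Taking 2×barley squares + rice crisps: 67 cm used, 828 in weekly sales.
No other feasible combination exceeds 828.

828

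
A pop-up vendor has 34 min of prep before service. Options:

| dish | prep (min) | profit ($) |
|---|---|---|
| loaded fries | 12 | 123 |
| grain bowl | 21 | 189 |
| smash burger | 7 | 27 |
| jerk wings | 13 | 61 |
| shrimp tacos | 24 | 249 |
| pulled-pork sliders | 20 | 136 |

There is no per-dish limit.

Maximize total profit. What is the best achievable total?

Taking the top-ratio dishes first gives smash burger + shrimp tacos for 276 (31 min).
The 31 min tied up in smash burger and shrimp tacos is better spent on loaded fries + grain bowl — total rises to 312 (33 min).

312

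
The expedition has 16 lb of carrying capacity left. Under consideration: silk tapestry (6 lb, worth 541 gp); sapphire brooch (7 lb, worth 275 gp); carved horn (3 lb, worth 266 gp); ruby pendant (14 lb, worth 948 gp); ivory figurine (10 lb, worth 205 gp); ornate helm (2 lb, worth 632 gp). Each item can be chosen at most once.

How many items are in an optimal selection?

Optimal total is 1580.
ruby pendant + ornate helm hits 1580 at 16 lb.
Every optimal selection uses 2 items.

2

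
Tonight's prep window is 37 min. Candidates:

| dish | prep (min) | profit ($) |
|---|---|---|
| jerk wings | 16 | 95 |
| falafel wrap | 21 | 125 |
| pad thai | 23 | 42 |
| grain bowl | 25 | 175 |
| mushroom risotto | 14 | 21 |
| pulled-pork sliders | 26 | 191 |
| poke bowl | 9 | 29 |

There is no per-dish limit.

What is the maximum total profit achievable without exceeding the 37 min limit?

Jerk wings + falafel wrap uses 37 of the 37 min and totals 220.
That's the maximum — no swap from here does better than 220.

220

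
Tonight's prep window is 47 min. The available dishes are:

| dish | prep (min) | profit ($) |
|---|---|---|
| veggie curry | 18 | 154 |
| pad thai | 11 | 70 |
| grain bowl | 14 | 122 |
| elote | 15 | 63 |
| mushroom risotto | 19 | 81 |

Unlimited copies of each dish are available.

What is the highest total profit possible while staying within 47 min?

398

Greedy by ratio would take 3×grain bowl: 42 min used, total 366.
Dropping grain bowl frees 14 min; slotting in veggie curry (18 min) lifts the total to 398 at 46 min.
Every other selection either busts 47 min or fails to beat 398.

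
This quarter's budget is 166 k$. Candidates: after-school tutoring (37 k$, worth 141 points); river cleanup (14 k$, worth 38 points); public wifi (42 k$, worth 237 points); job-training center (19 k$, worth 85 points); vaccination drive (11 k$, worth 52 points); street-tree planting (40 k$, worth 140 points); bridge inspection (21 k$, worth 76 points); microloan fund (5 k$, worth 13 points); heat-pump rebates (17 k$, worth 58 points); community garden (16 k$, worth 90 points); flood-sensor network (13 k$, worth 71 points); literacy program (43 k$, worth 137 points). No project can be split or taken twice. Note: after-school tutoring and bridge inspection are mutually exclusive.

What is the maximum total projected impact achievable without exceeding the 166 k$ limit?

751

Taking public wifi + job-training center + vaccination drive + street-tree planting + bridge inspection + community garden + flood-sensor network: 162 k$ used, 751 in projected impact.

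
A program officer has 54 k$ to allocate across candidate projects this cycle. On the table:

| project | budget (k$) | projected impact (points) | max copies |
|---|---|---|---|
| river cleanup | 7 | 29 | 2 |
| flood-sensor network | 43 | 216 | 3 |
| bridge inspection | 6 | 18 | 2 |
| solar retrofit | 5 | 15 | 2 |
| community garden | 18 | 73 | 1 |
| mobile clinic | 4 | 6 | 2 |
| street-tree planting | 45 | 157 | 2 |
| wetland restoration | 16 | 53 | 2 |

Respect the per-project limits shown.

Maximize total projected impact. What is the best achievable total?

251

Taking river cleanup + flood-sensor network + mobile clinic: 54 k$ used, 251 in projected impact.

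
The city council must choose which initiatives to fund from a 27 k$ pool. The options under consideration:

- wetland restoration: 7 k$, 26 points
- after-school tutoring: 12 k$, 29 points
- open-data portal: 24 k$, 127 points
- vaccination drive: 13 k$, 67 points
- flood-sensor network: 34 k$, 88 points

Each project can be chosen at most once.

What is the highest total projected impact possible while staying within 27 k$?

By projected impact per k$: open-data portal 5.29, vaccination drive 5.15, wetland restoration 3.71 lead.
Taking open-data portal: 24 k$ used, 127 in projected impact.
The spare 3 k$ is too small for any remaining project, and no exchange beats 127.

127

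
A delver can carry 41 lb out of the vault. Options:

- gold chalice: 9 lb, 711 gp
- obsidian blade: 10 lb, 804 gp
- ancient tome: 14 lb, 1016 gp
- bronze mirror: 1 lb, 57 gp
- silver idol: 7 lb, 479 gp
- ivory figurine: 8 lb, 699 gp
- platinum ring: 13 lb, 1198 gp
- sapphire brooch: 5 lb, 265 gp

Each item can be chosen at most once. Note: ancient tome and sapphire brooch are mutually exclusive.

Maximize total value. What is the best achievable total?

Ranking by ratio (value/lb): platinum ring 92.15, ivory figurine 87.38, obsidian blade 80.40, gold chalice 79.00.
Gold chalice + obsidian blade + bronze mirror + ivory figurine + platinum ring uses 41 of the 41 lb and totals 3469.
Nothing else feasible within 41 lb beats 3469.

3469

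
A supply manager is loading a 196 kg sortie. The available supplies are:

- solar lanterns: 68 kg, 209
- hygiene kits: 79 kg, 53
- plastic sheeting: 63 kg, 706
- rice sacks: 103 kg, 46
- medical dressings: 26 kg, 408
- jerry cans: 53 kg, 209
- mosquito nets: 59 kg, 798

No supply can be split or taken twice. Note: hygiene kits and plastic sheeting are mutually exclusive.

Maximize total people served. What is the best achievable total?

Taking plastic sheeting + medical dressings + mosquito nets: 148 kg used, 1912 in people served.
Next best is solar lanterns + plastic sheeting + mosquito nets at 1713 (190 kg) — short by 199.

1912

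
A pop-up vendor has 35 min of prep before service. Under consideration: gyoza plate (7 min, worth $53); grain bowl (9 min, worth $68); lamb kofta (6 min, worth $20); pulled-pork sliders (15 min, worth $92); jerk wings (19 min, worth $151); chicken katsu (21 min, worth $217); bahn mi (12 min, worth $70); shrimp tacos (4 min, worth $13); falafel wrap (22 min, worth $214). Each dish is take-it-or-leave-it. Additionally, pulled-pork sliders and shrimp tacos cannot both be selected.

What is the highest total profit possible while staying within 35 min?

298

A density-first pass picks gyoza plate + lamb kofta + chicken katsu — 290 at 34 min.
Replace gyoza plate and lamb kofta with grain bowl + shrimp tacos: the trade gains 8 net, giving 298 at 34 min.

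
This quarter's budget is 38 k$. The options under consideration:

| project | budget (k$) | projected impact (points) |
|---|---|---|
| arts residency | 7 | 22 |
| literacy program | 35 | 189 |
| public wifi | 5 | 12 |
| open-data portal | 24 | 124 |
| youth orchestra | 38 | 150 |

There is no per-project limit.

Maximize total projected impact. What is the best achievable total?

Ranking by ratio (projected impact/k$): literacy program 5.40, open-data portal 5.17, youth orchestra 3.95, arts residency 3.14.
The ratio ordering already packs tightly: literacy program, 35 k$, 189.
No other feasible combination exceeds 189.

189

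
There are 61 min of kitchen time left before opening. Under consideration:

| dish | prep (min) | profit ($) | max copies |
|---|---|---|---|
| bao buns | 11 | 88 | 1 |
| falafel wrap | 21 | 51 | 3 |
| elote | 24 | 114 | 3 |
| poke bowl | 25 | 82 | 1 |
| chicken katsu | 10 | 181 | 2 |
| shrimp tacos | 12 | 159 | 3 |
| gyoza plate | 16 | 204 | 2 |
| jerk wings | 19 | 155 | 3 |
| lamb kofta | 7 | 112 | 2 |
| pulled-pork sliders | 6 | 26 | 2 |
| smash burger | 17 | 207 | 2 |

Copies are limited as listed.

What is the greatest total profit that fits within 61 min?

2×chicken katsu + 2×shrimp tacos + 2×lamb kofta uses 58 of the 61 min and totals 904.
That's the maximum — no swap from here does better than 904.

904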